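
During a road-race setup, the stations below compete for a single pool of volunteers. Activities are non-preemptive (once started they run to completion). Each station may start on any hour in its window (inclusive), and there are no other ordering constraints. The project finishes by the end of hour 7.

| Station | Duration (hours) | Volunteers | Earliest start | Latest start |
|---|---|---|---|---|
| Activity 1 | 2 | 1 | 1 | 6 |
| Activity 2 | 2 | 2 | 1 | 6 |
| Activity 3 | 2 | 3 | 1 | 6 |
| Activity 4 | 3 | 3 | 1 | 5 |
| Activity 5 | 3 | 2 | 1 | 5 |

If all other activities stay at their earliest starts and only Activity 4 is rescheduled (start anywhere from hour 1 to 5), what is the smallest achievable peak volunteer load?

Activity 4@1: h1:11  h2:11  h3:5  h4:0  h5:0  h6:0  h7:0 → peak 11
Activity 4@2: h1:8  h2:11  h3:5  h4:3  h5:0  h6:0  h7:0 → peak 11
Activity 4@3: h1:8  h2:8  h3:5  h4:3  h5:3  h6:0  h7:0 → peak 8
Activity 4@4: h1:8  h2:8  h3:2  h4:3  h5:3  h6:3  h7:0 → peak 8
Activity 4@5: h1:8  h2:8  h3:2  h4:0  h5:3  h6:3  h7:3 → peak 8
Best is Activity 4@3, peak 8.

8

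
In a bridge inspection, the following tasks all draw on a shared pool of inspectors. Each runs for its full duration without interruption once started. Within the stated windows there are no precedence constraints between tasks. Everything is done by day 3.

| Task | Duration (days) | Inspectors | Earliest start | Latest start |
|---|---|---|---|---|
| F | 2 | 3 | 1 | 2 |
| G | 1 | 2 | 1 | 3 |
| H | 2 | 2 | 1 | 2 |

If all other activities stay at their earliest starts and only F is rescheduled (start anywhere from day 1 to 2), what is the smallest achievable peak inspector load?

F@1: d1:7  d2:5  d3:0 → peak 7
F@2: d1:4  d2:5  d3:3 → peak 5
Best is F@2, peak 5.

5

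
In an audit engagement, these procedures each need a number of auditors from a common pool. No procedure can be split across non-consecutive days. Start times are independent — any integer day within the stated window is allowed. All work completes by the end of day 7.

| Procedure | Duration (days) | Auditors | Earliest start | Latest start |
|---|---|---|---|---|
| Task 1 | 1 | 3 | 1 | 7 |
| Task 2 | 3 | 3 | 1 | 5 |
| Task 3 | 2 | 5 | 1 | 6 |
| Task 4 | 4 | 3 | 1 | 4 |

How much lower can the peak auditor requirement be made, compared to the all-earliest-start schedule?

Early-start peak: d1:14  d2:11  d3:6  d4:3  d5:0  d6:0  d7:0 ⇒ 14.
Leveled (Task 1@1, Task 2@1, Task 3@6, Task 4@2): d1:6  d2:6  d3:6  d4:3  d5:3  d6:5  d7:5 ⇒ 6.
Reduction 14 − 6 = 8.

8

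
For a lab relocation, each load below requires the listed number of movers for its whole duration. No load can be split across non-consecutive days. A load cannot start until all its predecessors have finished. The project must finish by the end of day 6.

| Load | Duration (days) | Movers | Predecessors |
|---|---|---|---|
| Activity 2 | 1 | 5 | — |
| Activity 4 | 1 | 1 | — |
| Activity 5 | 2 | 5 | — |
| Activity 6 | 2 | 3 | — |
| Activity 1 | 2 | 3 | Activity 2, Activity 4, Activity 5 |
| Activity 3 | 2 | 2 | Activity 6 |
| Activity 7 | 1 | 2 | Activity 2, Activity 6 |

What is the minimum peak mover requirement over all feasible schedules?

8

Early-start (Activity 2@1, Activity 4@1, Activity 5@1, Activity 6@1, Activity 1@3, Activity 3@3, Activity 7@3) gives peak 14: d1:14  d2:8  d3:7  d4:5  d5:0  d6:0.
Shift Activity 5→2, Activity 6→2, Activity 1→4, Activity 3→4, Activity 7→4.
Schedule Activity 2@1, Activity 4@1, Activity 5@2, Activity 6@2, Activity 1@4, Activity 3@4, Activity 7@4: d1:6  d2:8  d3:8  d4:7  d5:5  d6:0 — peak 8.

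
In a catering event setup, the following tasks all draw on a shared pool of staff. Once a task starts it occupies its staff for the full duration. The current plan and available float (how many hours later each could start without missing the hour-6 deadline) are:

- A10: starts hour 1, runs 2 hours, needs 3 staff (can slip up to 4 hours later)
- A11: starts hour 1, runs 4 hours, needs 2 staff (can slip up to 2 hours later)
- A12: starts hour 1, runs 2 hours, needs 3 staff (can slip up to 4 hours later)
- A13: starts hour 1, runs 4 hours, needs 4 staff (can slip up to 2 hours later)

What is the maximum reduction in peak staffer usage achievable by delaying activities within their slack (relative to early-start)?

6

Early-start peak: h1:12  h2:12  h3:6  h4:6  h5:0  h6:0 ⇒ 12.
Leveled (A10@1, A11@3, A12@1, A13@3): h1:6  h2:6  h3:6  h4:6  h5:6  h6:6 ⇒ 6.
Reduction 12 − 6 = 6.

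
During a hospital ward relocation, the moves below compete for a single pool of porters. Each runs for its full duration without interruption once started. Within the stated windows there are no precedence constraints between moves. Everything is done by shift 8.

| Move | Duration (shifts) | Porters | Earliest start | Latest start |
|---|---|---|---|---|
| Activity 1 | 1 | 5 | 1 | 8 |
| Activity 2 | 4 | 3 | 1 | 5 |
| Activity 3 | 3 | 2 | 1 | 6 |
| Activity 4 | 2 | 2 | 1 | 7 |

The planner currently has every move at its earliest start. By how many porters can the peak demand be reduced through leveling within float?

7

Early-start peak: s1:12  s2:7  s3:5  s4:3  s5:0  s6:0  s7:0  s8:0 ⇒ 12.
Leveled (Activity 1@1, Activity 2@2, Activity 3@2, Activity 4@5): s1:5  s2:5  s3:5  s4:5  s5:5  s6:2  s7:0  s8:0 ⇒ 5.
Reduction 12 − 5 = 7.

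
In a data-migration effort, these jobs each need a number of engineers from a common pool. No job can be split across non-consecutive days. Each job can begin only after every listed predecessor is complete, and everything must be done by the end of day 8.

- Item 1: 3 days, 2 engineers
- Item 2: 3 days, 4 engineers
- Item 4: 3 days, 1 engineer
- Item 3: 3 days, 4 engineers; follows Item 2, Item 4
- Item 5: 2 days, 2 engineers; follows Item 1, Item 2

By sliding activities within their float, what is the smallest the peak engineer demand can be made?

6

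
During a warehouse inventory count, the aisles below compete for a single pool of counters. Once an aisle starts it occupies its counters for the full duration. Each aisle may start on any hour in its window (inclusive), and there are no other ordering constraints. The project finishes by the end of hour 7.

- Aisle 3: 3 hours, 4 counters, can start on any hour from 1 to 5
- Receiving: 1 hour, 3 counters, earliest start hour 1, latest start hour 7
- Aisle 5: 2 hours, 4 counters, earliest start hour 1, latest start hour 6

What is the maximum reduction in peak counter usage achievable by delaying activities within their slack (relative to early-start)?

7

Early-start peak: h1:11  h2:8  h3:4  h4:0  h5:0  h6:0  h7:0 ⇒ 11.
Leveled (Aisle 3@1, Receiving@4, Aisle 5@5): h1:4  h2:4  h3:4  h4:3  h5:4  h6:4  h7:0 ⇒ 4.
Reduction 11 − 4 = 7.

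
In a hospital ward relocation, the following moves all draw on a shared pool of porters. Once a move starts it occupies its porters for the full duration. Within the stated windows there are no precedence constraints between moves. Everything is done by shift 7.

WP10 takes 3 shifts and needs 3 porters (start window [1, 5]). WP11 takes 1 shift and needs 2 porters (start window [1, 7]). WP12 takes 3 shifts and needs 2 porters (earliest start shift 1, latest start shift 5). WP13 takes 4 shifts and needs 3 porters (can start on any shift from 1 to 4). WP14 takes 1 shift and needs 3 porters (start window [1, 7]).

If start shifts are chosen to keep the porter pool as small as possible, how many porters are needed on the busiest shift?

6

Early-start (WP10@1, WP11@1, WP12@1, WP13@1, WP14@1) gives peak 13: s1:13  s2:8  s3:8  s4:3  s5:0  s6:0  s7:0.
Shift WP12→2, WP13→4, WP14→5.
Schedule WP10@1, WP11@1, WP12@2, WP13@4, WP14@5: s1:5  s2:5  s3:5  s4:5  s5:6  s6:3  s7:3 — peak 6.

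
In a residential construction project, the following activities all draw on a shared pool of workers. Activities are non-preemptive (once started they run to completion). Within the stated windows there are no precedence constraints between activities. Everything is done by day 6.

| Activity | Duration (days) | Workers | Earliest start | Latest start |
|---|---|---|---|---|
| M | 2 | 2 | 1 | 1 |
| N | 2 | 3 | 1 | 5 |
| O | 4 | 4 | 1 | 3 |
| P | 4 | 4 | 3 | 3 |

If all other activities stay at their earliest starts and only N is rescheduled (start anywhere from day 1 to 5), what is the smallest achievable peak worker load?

N@1: d1:9  d2:9  d3:8  d4:8  d5:4  d6:4 → peak 9
N@2: d1:6  d2:9  d3:11  d4:8  d5:4  d6:4 → peak 11
N@3: d1:6  d2:6  d3:11  d4:11  d5:4  d6:4 → peak 11
N@4: d1:6  d2:6  d3:8  d4:11  d5:7  d6:4 → peak 11
N@5: d1:6  d2:6  d3:8  d4:8  d5:7  d6:7 → peak 8
Best is N@5, peak 8.

8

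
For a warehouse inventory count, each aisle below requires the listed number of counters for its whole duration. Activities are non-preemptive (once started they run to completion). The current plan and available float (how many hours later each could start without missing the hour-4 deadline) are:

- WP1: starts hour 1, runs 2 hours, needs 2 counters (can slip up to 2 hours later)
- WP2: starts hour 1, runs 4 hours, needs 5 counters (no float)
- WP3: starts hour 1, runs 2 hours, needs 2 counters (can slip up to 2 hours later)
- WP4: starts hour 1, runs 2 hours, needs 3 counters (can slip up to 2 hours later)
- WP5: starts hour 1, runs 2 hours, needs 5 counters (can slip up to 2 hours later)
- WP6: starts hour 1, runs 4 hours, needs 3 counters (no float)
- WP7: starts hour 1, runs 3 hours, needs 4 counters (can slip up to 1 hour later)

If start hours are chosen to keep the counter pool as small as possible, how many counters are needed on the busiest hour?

Early-start (WP1@1, WP2@1, WP3@1, WP4@1, WP5@1, WP6@1, WP7@1) gives peak 24: h1:24  h2:24  h3:12  h4:8.
Shift WP5→3.
Schedule WP1@1, WP2@1, WP3@1, WP4@1, WP5@3, WP6@1, WP7@1: h1:19  h2:19  h3:17  h4:13 — peak 19.

19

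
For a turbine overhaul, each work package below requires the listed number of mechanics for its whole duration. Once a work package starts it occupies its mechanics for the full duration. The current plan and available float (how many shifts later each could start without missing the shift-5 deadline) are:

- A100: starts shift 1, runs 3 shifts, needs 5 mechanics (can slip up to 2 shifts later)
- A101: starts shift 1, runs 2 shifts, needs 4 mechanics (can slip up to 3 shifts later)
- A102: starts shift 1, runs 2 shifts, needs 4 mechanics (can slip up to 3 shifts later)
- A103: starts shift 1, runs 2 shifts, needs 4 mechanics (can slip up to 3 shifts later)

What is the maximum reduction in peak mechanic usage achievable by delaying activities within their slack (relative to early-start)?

Early-start peak: s1:17  s2:17  s3:5  s4:0  s5:0 ⇒ 17.
Leveled (A100@1, A101@1, A102@3, A103@4): s1:9  s2:9  s3:9  s4:8  s5:4 ⇒ 9.
Reduction 17 − 9 = 8.

8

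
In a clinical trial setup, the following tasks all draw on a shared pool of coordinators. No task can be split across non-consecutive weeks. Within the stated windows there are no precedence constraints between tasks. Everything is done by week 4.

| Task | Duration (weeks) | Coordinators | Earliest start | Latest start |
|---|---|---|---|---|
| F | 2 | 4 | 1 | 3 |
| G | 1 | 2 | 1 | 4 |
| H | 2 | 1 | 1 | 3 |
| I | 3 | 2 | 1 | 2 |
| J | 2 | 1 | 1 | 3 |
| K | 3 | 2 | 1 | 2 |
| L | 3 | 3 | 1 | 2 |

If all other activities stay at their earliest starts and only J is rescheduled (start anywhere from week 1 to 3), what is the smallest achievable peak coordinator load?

J@1: w1:15  w2:13  w3:7  w4:0 → peak 15
J@2: w1:14  w2:13  w3:8  w4:0 → peak 14
J@3: w1:14  w2:12  w3:8  w4:1 → peak 14
Best is J@2, peak 14.

14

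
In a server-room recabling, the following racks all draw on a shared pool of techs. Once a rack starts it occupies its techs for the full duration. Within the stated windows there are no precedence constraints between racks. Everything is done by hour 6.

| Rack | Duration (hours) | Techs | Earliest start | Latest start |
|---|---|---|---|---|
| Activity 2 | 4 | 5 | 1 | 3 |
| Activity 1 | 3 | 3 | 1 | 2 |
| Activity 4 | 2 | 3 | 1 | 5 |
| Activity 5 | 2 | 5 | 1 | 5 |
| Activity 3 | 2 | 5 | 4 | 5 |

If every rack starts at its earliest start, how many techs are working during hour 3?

At early start, hour 3 has: Activity 2, Activity 1.
Demand: 5 + 3 = 8.

8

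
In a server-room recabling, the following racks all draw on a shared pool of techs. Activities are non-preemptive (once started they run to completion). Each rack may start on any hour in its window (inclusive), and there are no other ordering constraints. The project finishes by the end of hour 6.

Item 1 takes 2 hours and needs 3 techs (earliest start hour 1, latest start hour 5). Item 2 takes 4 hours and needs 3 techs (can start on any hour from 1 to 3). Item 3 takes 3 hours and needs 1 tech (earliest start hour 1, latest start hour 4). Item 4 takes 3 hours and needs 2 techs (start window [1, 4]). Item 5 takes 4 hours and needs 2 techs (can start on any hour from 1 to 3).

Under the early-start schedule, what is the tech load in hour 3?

At early start, hour 3 has: Item 2, Item 3, Item 4, Item 5.
Demand: 3 + 1 + 2 + 2 = 8.

8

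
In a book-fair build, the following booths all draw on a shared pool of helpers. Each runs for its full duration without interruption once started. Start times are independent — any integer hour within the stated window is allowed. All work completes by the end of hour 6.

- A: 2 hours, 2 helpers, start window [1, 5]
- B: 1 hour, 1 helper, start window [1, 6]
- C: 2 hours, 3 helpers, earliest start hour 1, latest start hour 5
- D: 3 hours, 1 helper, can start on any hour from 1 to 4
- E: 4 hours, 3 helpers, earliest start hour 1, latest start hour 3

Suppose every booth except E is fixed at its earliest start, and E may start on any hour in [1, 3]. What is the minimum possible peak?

E@1: h1:10  h2:9  h3:4  h4:3  h5:0  h6:0 → peak 10
E@2: h1:7  h2:9  h3:4  h4:3  h5:3  h6:0 → peak 9
E@3: h1:7  h2:6  h3:4  h4:3  h5:3  h6:3 → peak 7
Best is E@3, peak 7.

7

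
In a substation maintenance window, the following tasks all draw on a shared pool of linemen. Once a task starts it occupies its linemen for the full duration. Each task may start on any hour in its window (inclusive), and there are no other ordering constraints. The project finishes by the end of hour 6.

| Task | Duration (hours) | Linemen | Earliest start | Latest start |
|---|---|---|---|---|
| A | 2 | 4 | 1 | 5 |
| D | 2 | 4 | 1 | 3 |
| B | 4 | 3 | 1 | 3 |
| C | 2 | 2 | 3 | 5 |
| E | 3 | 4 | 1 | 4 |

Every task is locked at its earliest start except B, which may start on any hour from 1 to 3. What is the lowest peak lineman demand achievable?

B@1: h1:15  h2:15  h3:9  h4:5  h5:0  h6:0 → peak 15
B@2: h1:12  h2:15  h3:9  h4:5  h5:3  h6:0 → peak 15
B@3: h1:12  h2:12  h3:9  h4:5  h5:3  h6:3 → peak 12
Best is B@3, peak 12.

12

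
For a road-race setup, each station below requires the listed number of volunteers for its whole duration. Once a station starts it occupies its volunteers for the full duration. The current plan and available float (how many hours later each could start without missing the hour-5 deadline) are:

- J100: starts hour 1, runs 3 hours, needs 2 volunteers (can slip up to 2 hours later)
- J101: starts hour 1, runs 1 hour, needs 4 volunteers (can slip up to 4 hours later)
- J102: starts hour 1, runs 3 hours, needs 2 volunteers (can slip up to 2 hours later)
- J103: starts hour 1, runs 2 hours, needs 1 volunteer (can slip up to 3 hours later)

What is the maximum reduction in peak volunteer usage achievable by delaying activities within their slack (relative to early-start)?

4

Early-start peak: h1:9  h2:5  h3:4  h4:0  h5:0 ⇒ 9.
Leveled (J100@1, J101@4, J102@1, J103@1): h1:5  h2:5  h3:4  h4:4  h5:0 ⇒ 5.
Reduction 9 − 5 = 4.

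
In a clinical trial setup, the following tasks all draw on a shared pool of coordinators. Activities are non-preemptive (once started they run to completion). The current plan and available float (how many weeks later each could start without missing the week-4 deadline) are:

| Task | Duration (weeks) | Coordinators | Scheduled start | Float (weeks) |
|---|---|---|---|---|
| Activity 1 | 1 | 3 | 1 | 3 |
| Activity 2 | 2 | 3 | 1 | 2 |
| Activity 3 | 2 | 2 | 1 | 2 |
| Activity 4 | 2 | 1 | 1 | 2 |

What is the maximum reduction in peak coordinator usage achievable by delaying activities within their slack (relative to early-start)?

Early-start peak: w1:9  w2:6  w3:0  w4:0 ⇒ 9.
Leveled (Activity 1@1, Activity 2@2, Activity 3@1, Activity 4@3): w1:5  w2:5  w3:4  w4:1 ⇒ 5.
Reduction 9 − 5 = 4.

4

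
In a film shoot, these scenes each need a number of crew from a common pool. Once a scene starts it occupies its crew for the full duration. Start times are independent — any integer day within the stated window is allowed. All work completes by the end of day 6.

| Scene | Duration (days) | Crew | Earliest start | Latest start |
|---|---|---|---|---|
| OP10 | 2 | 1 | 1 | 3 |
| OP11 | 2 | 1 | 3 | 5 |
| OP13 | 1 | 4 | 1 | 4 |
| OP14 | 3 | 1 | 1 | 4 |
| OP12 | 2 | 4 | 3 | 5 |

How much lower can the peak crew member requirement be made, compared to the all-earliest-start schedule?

Early-start peak: d1:6  d2:2  d3:6  d4:5  d5:0  d6:0 ⇒ 6.
Leveled (OP10@2, OP11@3, OP13@1, OP14@2, OP12@5): d1:4  d2:2  d3:3  d4:2  d5:4  d6:4 ⇒ 4.
Reduction 6 − 4 = 2.

2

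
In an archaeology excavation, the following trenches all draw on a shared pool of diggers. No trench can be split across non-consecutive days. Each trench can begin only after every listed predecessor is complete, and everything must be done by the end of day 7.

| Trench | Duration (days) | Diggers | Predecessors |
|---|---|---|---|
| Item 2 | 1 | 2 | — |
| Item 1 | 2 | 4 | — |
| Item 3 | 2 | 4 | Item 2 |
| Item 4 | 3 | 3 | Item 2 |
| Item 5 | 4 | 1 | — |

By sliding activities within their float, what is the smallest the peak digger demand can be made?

Early-start (Item 2@1, Item 1@1, Item 3@2, Item 4@2, Item 5@1) gives peak 12: d1:7  d2:12  d3:8  d4:4  d5:0  d6:0  d7:0.
Shift Item 3→3, Item 4→5, Item 5→2.
Schedule Item 2@1, Item 1@1, Item 3@3, Item 4@5, Item 5@2: d1:6  d2:5  d3:5  d4:5  d5:4  d6:3  d7:3 — peak 6.

6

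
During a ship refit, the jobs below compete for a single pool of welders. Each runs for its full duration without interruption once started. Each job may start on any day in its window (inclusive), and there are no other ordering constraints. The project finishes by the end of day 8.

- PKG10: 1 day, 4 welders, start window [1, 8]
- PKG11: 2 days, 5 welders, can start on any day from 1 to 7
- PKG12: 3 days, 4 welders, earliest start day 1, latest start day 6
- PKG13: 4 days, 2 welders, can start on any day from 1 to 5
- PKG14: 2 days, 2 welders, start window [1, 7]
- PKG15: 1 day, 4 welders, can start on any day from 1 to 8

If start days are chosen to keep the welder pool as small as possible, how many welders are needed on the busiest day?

Early-start (PKG10@1, PKG11@1, PKG12@1, PKG13@1, PKG14@1, PKG15@1) gives peak 21: d1:21  d2:13  d3:6  d4:2  d5:0  d6:0  d7:0  d8:0.
Shift PKG11→2, PKG12→4, PKG13→4, PKG14→7, PKG15→8.
Schedule PKG10@1, PKG11@2, PKG12@4, PKG13@4, PKG14@7, PKG15@8: d1:4  d2:5  d3:5  d4:6  d5:6  d6:6  d7:4  d8:6 — peak 6.
Total welder-days = 42 over 8 days ⇒ peak ≥ ⌈42/8⌉ = 6, so 6 is optimal.

6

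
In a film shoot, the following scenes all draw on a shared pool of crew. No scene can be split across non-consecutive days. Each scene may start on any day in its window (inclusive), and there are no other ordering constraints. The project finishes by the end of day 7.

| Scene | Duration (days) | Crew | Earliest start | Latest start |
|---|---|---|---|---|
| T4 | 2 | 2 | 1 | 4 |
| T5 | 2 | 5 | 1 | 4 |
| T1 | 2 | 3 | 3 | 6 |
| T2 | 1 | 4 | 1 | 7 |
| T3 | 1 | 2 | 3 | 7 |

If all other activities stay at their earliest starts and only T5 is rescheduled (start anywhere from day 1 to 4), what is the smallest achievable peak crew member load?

8

T5@1: d1:11  d2:7  d3:5  d4:3  d5:0  d6:0  d7:0 → peak 11
T5@2: d1:6  d2:7  d3:10  d4:3  d5:0  d6:0  d7:0 → peak 10
T5@3: d1:6  d2:2  d3:10  d4:8  d5:0  d6:0  d7:0 → peak 10
T5@4: d1:6  d2:2  d3:5  d4:8  d5:5  d6:0  d7:0 → peak 8
Best is T5@4, peak 8.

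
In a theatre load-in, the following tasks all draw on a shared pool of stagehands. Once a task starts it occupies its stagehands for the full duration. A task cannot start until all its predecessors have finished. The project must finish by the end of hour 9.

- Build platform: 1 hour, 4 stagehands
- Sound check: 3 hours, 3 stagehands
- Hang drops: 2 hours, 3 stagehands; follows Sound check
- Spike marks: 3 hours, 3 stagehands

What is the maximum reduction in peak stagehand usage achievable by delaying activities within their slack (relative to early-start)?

Early-start peak: h1:10  h2:6  h3:6  h4:3  h5:3  h6:0  h7:0  h8:0  h9:0 ⇒ 10.
Leveled (Build platform@1, Sound check@2, Hang drops@5, Spike marks@7): h1:4  h2:3  h3:3  h4:3  h5:3  h6:3  h7:3  h8:3  h9:3 ⇒ 4.
Reduction 10 − 4 = 6.

6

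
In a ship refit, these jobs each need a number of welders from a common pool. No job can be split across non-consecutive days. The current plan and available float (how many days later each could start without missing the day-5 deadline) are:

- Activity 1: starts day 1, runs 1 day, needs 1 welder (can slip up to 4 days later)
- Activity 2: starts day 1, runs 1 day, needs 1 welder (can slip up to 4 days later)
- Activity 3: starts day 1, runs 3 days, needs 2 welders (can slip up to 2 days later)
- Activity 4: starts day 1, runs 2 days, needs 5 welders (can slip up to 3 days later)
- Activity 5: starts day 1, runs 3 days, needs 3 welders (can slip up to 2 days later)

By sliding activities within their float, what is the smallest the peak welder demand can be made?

Early-start (Activity 1@1, Activity 2@1, Activity 3@1, Activity 4@1, Activity 5@1) gives peak 12: d1:12  d2:10  d3:5  d4:0  d5:0.
Shift Activity 2→2, Activity 4→4.
Schedule Activity 1@1, Activity 2@2, Activity 3@1, Activity 4@4, Activity 5@1: d1:6  d2:6  d3:5  d4:5  d5:5 — peak 6.
Total welder-days = 27 over 5 days ⇒ peak ≥ ⌈27/5⌉ = 6, so 6 is optimal.

6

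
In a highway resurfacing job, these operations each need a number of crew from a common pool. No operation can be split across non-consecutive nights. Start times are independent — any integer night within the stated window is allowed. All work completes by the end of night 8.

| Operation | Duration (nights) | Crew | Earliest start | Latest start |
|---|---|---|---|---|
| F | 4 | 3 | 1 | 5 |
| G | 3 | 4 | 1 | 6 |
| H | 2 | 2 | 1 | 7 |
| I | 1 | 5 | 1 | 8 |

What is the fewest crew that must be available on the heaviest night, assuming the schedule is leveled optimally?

5

Early-start (F@1, G@1, H@1, I@1) gives peak 14: n1:14  n2:9  n3:7  n4:3  n5:0  n6:0  n7:0  n8:0.
Shift G→5, I→8.
Schedule F@1, G@5, H@1, I@8: n1:5  n2:5  n3:3  n4:3  n5:4  n6:4  n7:4  n8:5 — peak 5.
Total crew member-nights = 33 over 8 nights ⇒ peak ≥ ⌈33/8⌉ = 5, so 5 is optimal.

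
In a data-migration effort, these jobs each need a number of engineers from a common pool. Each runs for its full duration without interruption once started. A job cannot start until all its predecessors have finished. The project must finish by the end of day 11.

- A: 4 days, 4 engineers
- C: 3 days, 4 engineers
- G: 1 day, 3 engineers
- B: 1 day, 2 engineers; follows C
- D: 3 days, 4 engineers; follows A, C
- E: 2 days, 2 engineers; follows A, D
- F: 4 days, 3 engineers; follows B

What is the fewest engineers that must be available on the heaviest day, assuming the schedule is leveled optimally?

Early-start (A@1, C@1, G@1, B@4, D@5, E@8, F@5) gives peak 11: d1:11  d2:8  d3:8  d4:6  d5:7  d6:7  d7:7  d8:5  d9:2  d10:0  d11:0.
Shift G→4, B→5, F→6.
Schedule A@1, C@1, G@4, B@5, D@5, E@8, F@6: d1:8  d2:8  d3:8  d4:7  d5:6  d6:7  d7:7  d8:5  d9:5  d10:0  d11:0 — peak 8.

8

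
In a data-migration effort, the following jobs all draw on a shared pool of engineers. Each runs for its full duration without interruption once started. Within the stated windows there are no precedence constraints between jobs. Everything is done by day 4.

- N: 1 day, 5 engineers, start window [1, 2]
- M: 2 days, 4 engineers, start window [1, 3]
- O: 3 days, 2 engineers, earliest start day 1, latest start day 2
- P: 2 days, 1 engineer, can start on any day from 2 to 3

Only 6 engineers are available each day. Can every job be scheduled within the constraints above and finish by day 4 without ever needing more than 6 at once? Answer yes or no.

no

The minimum achievable peak is 7; 6 < 7, so no feasible schedule stays within the cap.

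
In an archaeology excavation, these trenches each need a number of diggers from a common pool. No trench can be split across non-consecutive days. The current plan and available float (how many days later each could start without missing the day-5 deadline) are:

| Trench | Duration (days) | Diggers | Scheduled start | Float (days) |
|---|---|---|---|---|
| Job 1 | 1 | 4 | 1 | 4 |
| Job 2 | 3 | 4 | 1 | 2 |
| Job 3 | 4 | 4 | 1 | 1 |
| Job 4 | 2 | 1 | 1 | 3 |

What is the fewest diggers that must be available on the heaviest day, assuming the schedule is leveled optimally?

8

Early-start (Job 1@1, Job 2@1, Job 3@1, Job 4@1) gives peak 13: d1:13  d2:9  d3:8  d4:4  d5:0.
Shift Job 3→2, Job 4→4.
Schedule Job 1@1, Job 2@1, Job 3@2, Job 4@4: d1:8  d2:8  d3:8  d4:5  d5:5 — peak 8.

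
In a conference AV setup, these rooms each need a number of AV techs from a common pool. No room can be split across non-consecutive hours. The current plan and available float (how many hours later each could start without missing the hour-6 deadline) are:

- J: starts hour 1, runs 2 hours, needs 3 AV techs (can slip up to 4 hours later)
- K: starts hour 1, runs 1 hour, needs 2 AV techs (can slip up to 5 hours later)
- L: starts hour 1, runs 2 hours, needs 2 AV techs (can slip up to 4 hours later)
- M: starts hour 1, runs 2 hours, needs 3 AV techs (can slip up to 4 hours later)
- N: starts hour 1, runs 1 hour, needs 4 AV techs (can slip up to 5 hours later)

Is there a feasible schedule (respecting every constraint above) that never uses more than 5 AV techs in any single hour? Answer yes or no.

yes

Schedule J@1, K@1, L@2, M@3, N@5: h1:5  h2:5  h3:5  h4:3  h5:4  h6:0 — peak 5 ≤ 5.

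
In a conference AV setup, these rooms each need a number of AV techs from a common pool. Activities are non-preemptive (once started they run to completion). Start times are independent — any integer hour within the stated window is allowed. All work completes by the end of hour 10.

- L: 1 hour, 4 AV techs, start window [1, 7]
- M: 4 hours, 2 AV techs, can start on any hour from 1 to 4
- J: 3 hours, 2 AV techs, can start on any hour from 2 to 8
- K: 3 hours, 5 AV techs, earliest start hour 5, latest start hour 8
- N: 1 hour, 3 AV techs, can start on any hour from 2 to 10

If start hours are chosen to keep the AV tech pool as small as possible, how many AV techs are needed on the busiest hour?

5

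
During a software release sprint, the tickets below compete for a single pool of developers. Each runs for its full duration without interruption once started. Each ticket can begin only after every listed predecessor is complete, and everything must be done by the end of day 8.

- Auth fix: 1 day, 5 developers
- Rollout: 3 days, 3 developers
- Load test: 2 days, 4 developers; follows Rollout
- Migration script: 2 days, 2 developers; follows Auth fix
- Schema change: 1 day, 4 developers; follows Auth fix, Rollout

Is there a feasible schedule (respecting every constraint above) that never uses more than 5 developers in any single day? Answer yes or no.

yes

Schedule Auth fix@1, Rollout@2, Load test@5, Migration script@2, Schema change@7: d1:5  d2:5  d3:5  d4:3  d5:4  d6:4  d7:4  d8:0 — peak 5 ≤ 5.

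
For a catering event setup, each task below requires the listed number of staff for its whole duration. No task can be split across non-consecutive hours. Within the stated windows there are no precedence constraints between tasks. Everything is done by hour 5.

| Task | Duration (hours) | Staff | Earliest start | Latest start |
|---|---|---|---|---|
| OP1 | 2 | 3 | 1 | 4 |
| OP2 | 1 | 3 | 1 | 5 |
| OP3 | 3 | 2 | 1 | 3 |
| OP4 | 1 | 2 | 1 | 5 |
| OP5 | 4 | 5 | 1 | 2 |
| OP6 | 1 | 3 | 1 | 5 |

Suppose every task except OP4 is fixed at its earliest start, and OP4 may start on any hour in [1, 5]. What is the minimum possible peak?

OP4@1: h1:18  h2:10  h3:7  h4:5  h5:0 → peak 18
OP4@2: h1:16  h2:12  h3:7  h4:5  h5:0 → peak 16
OP4@3: h1:16  h2:10  h3:9  h4:5  h5:0 → peak 16
OP4@4: h1:16  h2:10  h3:7  h4:7  h5:0 → peak 16
OP4@5: h1:16  h2:10  h3:7  h4:5  h5:2 → peak 16
Best is OP4@2, peak 16.

16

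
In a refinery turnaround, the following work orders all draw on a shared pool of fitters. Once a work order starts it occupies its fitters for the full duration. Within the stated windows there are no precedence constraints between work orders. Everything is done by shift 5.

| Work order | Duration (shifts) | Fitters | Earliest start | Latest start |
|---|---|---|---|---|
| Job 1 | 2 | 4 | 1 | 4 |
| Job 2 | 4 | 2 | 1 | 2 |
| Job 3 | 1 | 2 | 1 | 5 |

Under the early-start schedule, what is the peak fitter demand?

Early-start schedule: Job 1@1, Job 2@1, Job 3@1.
Load per shift: shift 1: 8, shift 2: 6, shift 3: 2, shift 4: 2, shift 5: 0.
Peak is 8.

8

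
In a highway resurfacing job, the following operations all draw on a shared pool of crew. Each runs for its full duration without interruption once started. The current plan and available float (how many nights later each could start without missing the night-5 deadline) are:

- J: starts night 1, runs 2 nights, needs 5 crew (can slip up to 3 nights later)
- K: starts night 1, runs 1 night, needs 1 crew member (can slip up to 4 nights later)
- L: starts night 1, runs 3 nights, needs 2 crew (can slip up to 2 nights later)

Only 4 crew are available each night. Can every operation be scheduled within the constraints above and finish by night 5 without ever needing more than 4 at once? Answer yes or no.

The minimum achievable peak is 5; 4 < 5, so no feasible schedule stays within the cap.

no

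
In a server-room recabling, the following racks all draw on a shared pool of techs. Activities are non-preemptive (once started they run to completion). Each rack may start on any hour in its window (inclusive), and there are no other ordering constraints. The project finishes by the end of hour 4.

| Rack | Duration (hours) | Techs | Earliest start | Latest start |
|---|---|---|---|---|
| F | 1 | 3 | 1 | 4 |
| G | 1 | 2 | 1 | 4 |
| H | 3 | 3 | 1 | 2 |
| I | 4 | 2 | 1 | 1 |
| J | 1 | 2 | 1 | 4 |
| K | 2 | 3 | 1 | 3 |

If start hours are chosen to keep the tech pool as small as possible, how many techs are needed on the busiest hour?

Early-start (F@1, G@1, H@1, I@1, J@1, K@1) gives peak 15: h1:15  h2:8  h3:5  h4:2.
Shift H→2, J→2, K→3.
Schedule F@1, G@1, H@2, I@1, J@2, K@3: h1:7  h2:7  h3:8  h4:8 — peak 8.
Total tech-hours = 30 over 4 hours ⇒ peak ≥ ⌈30/4⌉ = 8, so 8 is optimal.

8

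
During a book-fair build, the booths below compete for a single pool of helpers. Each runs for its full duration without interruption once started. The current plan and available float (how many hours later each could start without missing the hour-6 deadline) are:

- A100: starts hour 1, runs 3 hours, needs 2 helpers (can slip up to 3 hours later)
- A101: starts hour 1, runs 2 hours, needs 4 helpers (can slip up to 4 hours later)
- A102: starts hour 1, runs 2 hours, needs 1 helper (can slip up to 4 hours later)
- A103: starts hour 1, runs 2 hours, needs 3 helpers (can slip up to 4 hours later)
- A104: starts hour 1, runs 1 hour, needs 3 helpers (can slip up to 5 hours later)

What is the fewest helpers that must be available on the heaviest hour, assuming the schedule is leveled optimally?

5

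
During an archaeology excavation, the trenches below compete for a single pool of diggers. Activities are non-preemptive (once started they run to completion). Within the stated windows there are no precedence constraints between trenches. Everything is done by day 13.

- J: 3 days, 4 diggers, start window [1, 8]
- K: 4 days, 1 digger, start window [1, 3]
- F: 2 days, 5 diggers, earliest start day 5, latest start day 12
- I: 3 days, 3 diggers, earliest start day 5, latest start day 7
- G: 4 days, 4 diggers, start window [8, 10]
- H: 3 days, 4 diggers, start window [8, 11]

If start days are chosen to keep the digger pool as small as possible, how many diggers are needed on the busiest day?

Schedule J@1, K@1, F@5, I@5, G@8, H@8: d1:5  d2:5  d3:5  d4:1  d5:8  d6:8  d7:3  d8:8  d9:8  d10:8  d11:4  d12:0  d13:0 — peak 8.

8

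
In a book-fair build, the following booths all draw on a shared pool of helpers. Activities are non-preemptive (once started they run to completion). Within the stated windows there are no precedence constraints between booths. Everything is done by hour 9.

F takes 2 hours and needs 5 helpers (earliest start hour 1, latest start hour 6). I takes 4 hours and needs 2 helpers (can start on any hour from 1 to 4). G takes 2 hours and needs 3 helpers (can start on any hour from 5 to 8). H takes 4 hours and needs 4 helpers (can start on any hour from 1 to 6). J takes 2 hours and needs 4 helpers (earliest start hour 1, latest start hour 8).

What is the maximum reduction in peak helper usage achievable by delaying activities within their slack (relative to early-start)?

8

Early-start peak: h1:15  h2:15  h3:6  h4:6  h5:3  h6:3  h7:0  h8:0  h9:0 ⇒ 15.
Leveled (F@1, I@1, G@5, H@3, J@7): h1:7  h2:7  h3:6  h4:6  h5:7  h6:7  h7:4  h8:4  h9:0 ⇒ 7.
Reduction 15 − 7 = 8.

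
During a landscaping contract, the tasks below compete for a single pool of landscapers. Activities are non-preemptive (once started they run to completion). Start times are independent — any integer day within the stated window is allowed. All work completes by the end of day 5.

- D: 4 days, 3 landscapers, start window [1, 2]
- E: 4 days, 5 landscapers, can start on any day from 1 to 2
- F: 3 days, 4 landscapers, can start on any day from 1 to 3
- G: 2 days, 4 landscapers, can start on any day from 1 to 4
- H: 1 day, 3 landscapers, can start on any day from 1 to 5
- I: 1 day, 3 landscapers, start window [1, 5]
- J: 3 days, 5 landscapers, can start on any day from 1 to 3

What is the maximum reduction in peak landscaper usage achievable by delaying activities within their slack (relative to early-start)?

Early-start peak: d1:27  d2:21  d3:17  d4:8  d5:0 ⇒ 27.
Leveled (D@1, E@1, F@1, G@1, H@4, I@5, J@3): d1:16  d2:16  d3:17  d4:16  d5:8 ⇒ 17.
Reduction 27 − 17 = 10.

10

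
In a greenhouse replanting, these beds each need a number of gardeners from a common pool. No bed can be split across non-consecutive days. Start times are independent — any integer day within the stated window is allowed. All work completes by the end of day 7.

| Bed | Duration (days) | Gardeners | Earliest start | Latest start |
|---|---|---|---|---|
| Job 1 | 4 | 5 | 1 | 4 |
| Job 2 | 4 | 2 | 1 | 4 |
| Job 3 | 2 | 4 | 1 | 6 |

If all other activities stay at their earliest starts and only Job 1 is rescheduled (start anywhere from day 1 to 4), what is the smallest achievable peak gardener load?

7

Job 1@1: d1:11  d2:11  d3:7  d4:7  d5:0  d6:0  d7:0 → peak 11
Job 1@2: d1:6  d2:11  d3:7  d4:7  d5:5  d6:0  d7:0 → peak 11
Job 1@3: d1:6  d2:6  d3:7  d4:7  d5:5  d6:5  d7:0 → peak 7
Job 1@4: d1:6  d2:6  d3:2  d4:7  d5:5  d6:5  d7:5 → peak 7
Best is Job 1@3, peak 7.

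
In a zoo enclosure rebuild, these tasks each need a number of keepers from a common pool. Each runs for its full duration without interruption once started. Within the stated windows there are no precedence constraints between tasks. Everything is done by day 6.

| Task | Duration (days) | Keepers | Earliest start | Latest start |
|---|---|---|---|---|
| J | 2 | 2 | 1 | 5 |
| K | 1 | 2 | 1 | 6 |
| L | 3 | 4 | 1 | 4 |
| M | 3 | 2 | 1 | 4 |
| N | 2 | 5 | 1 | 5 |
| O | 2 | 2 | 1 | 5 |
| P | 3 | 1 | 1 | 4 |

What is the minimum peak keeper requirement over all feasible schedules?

7

Early-start (J@1, K@1, L@1, M@1, N@1, O@1, P@1) gives peak 18: d1:18  d2:16  d3:7  d4:0  d5:0  d6:0.
Shift K→4, M→4, N→5, O→3.
Schedule J@1, K@4, L@1, M@4, N@5, O@3, P@1: d1:7  d2:7  d3:7  d4:6  d5:7  d6:7 — peak 7.
Total keeper-days = 41 over 6 days ⇒ peak ≥ ⌈41/6⌉ = 7, so 7 is optimal.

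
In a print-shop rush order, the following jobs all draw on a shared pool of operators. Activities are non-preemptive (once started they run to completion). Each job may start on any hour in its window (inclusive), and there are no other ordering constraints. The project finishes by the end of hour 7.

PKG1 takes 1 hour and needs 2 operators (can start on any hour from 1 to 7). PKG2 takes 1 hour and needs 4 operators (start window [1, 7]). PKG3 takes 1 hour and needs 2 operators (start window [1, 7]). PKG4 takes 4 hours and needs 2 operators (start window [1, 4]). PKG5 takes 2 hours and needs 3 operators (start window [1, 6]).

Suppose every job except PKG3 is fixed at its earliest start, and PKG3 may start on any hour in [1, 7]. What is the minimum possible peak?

PKG3@1: h1:13  h2:5  h3:2  h4:2  h5:0  h6:0  h7:0 → peak 13
PKG3@2: h1:11  h2:7  h3:2  h4:2  h5:0  h6:0  h7:0 → peak 11
PKG3@3: h1:11  h2:5  h3:4  h4:2  h5:0  h6:0  h7:0 → peak 11
PKG3@4: h1:11  h2:5  h3:2  h4:4  h5:0  h6:0  h7:0 → peak 11
PKG3@5: h1:11  h2:5  h3:2  h4:2  h5:2  h6:0  h7:0 → peak 11
PKG3@6: h1:11  h2:5  h3:2  h4:2  h5:0  h6:2  h7:0 → peak 11
PKG3@7: h1:11  h2:5  h3:2  h4:2  h5:0  h6:0  h7:2 → peak 11
Best is PKG3@2, peak 11.

11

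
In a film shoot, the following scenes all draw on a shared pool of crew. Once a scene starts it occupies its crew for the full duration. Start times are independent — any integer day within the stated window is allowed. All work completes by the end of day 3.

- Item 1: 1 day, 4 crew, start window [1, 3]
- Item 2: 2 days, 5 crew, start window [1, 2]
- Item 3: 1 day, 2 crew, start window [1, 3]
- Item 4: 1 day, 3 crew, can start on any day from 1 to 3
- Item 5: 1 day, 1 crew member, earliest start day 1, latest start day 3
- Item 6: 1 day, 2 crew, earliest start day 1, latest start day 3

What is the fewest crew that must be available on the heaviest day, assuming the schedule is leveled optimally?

8

Early-start (Item 1@1, Item 2@1, Item 3@1, Item 4@1, Item 5@1, Item 6@1) gives peak 17: d1:17  d2:5  d3:0.
Shift Item 2→2, Item 4→2, Item 6→3.
Schedule Item 1@1, Item 2@2, Item 3@1, Item 4@2, Item 5@1, Item 6@3: d1:7  d2:8  d3:7 — peak 8.
Total crew member-days = 22 over 3 days ⇒ peak ≥ ⌈22/3⌉ = 8, so 8 is optimal.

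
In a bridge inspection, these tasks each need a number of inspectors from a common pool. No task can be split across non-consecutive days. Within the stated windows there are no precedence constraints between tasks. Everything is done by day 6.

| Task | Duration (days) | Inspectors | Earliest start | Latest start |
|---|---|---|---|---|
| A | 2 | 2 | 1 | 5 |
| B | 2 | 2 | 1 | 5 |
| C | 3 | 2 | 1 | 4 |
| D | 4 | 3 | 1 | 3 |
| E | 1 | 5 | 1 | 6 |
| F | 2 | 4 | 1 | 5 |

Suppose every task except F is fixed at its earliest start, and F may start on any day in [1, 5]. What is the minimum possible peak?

14

F@1: d1:18  d2:13  d3:5  d4:3  d5:0  d6:0 → peak 18
F@2: d1:14  d2:13  d3:9  d4:3  d5:0  d6:0 → peak 14
F@3: d1:14  d2:9  d3:9  d4:7  d5:0  d6:0 → peak 14
F@4: d1:14  d2:9  d3:5  d4:7  d5:4  d6:0 → peak 14
F@5: d1:14  d2:9  d3:5  d4:3  d5:4  d6:4 → peak 14
Best is F@2, peak 14.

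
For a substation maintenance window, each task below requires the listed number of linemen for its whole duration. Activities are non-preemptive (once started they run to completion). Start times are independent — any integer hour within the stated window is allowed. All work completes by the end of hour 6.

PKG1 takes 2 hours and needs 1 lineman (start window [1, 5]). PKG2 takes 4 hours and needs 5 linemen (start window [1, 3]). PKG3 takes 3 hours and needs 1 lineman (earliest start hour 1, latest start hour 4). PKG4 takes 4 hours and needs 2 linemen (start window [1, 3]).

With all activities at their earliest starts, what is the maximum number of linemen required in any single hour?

9

Early-start schedule: PKG1@1, PKG2@1, PKG3@1, PKG4@1.
Load per hour: hour 1: 9, hour 2: 9, hour 3: 8, hour 4: 7, hour 5: 0, hour 6: 0.
Peak is 9.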